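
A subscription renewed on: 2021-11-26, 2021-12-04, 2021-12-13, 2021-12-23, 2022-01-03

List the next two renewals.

Gaps: 8, 9, 10, 11 days — each gap is 1 larger than the previous one.
Next gap: 12 days. 2022-01-03 + 12 days = 2022-01-15.
Next gap: 13 days. 2022-01-15 + 13 days = 2022-01-28.

2022-01-15, 2022-01-28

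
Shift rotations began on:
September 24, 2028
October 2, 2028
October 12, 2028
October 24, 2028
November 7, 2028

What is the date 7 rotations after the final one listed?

Intervals are 8, 10, 12, 14 days — an arithmetic progression with common difference 2.
Next gap: 16 days. November 7, 2028 + 16 days = November 23, 2028.
Next gap: 18 days. November 23, 2028 + 18 days = December 11, 2028.
Next gap: 20 days. December 11, 2028 + 20 days = December 31, 2028.
Next gap: 22 days. December 31, 2028 + 22 days = January 22, 2029.
Next gap: 24 days. January 22, 2029 + 24 days = February 15, 2029.
Next gap: 26 days. February 15, 2029 + 26 days = March 13, 2029.
Next gap: 28 days. March 13, 2029 + 28 days = April 10, 2029.

April 10, 2029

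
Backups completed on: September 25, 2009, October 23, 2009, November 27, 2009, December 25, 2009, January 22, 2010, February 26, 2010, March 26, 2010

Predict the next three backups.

All dates are Fridays, 28, 35, 28, 28, 35, 28 days apart.
Specifically, the 4th Friday of each month.
April 2010 — 4th Friday is April 23, 2010.
May 2010 — 4th Friday is May 28, 2010.
4th Friday of June 2010: June 25, 2010.

April 23, 2010; May 28, 2010; June 25, 2010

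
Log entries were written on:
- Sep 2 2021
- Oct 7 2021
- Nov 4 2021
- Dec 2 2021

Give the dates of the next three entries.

All dates are Thursdays, 35, 28, 28 days apart.
Specifically, the 1st Thursday of each month.
1st Thursday of January 2022: Jan 6 2022.
February 2022 — 1st Thursday is Feb 3 2022.
1st Thursday of March 2022: Mar 3 2022.

Jan 6 2022, Feb 3 2022, Mar 3 2022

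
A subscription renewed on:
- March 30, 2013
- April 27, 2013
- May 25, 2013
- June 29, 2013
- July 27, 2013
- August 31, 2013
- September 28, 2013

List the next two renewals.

All Saturdays; the gaps (28, 28, 35, 28, 35, 28) vary with month length.
This is the last Saturday of each month.
October 2013 ends with Saturday October 26, 2013.
November 2013 ends with Saturday November 30, 2013.

October 26, 2013; November 30, 2013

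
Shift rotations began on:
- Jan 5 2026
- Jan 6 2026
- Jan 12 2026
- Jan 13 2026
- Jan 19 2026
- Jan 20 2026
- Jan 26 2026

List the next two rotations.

Jan 27 2026, Feb 2 2026

Every event lands on a Monday or Tuesday (gaps cycle 1, 6, 1, 6, 1, 6).
So the schedule is: every Monday and Tuesday.
Next Tuesday: Jan 27 2026.
Next Monday: Feb 2 2026.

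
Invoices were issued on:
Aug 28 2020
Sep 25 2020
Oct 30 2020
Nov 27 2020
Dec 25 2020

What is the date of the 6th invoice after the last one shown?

Jun 25 2021

These are Fridays with 28, 35, 28, 28-day gaps.
Each is the final Friday of its month — Oct 30 2020 is past the 28th, so '4th Friday' doesn't fit.
Last Friday of January 2021: Jan 29 2021.
February 2021 ends with Friday Feb 26 2021.
March 2021 ends with Friday Mar 26 2021.
Last Friday of April 2021: Apr 30 2021.
May 2021 ends with Friday May 28 2021.
Last Friday of June 2021: Jun 25 2021.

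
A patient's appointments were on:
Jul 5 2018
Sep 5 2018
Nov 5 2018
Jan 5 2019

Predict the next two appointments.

Gaps: 62, 61, 61 days — not constant. Every event is on the 5th of the month.
Pattern: the 5th of every 2 months.
March 2019: Mar 5 2019.
Next: May 2019 → May 5 2019.

Mar 5 2019, May 5 2019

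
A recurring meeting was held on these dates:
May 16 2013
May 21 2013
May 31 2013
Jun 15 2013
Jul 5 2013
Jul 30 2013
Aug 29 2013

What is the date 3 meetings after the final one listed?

The spacing grows by 5 each time: 5, 10, 15, 20, 25, 30 days.
Next gap: 35 days. Aug 29 2013 + 35 days = Oct 3 2013.
Next gap: 40 days. Oct 3 2013 + 40 days = Nov 12 2013.
Next gap: 45 days. Nov 12 2013 + 45 days = Dec 27 2013.

Dec 27 2013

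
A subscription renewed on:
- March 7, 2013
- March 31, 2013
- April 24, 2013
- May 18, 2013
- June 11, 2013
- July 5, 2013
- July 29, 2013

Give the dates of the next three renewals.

August 22, 2013; September 15, 2013; October 9, 2013

Gaps between consecutive events: 24, 24, 24, 24, 24, 24 days — a constant 24-day interval.
July 29, 2013 + 24 days = August 22, 2013.
August 22, 2013 + 24 days = September 15, 2013.
September 15, 2013 + 24 days = October 9, 2013.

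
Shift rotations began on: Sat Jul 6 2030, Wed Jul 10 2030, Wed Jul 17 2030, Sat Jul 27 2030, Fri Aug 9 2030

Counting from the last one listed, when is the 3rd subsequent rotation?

Sat Oct 5 2030

Gaps: 4, 7, 10, 13 days — each gap is 3 larger than the previous one.
Next gap: 16 days. Fri Aug 9 2030 + 16 days = Sun Aug 25 2030.
Next gap: 19 days. Sun Aug 25 2030 + 19 days = Fri Sep 13 2030.
Next gap: 22 days. Fri Sep 13 2030 + 22 days = Sat Oct 5 2030.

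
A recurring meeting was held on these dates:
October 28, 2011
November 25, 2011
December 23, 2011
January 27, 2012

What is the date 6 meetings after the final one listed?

These are Fridays at 28- or 35-day spacing (28, 28, 35).
The pattern: 4th Friday of the month.
4th Friday of February 2012: February 24, 2012.
March 2012 — 4th Friday is March 23, 2012.
April 2012 — 4th Friday is April 27, 2012.
4th Friday of May 2012: May 25, 2012.
4th Friday of June 2012: June 22, 2012.
July 2012 — 4th Friday is July 27, 2012.

July 27, 2012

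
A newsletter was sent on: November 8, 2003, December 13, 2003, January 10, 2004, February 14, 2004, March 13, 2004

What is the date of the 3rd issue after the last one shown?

June 12, 2004

All dates are Saturdays, 35, 28, 35, 28 days apart.
Specifically, the 2nd Saturday of each month.
2nd Saturday of April 2004: April 10, 2004.
2nd Saturday of May 2004: May 8, 2004.
June 2004 — 2nd Saturday is June 12, 2004.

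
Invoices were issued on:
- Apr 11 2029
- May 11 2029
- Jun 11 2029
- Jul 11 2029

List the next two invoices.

Aug 11 2029, Sep 11 2029

Gaps: 30, 31, 30 days — not constant. Every event is on the 11th of the month.
Pattern: the 11th of each month.
August 2029: Aug 11 2029.
Next: September 2029 → Sep 11 2029.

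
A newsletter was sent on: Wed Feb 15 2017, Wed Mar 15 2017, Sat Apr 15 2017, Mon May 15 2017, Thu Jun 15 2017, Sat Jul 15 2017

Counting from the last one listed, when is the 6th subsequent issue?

Mon Jan 15 2018

Gaps: 28, 31, 30, 31, 30 days — not constant. Every event is on the 15th of the month.
Pattern: the 15th of each month.
Next: August 2017 → Tue Aug 15 2017.
Next: September 2017 → Fri Sep 15 2017.
Next: October 2017 → Sun Oct 15 2017.
Next: November 2017 → Wed Nov 15 2017.
Next: December 2017 → Fri Dec 15 2017.
Next: January 2018 → Mon Jan 15 2018.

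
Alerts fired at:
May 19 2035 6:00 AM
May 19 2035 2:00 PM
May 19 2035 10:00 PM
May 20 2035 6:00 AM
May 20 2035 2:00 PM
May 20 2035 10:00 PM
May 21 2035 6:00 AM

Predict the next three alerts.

The interval is a steady 8 hours (8, 8, 8, 8, 8, 8).
May 21 2035 6:00 AM + 8 h = May 21 2035 2:00 PM.
May 21 2035 2:00 PM + 8 h = May 21 2035 10:00 PM.
May 21 2035 10:00 PM + 8 h = May 22 2035 6:00 AM.

May 21 2035 2:00 PM, May 21 2035 10:00 PM, May 22 2035 6:00 AM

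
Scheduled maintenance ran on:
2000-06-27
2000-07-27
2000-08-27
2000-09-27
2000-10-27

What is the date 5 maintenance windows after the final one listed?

The day-of-month is always 27 (30, 31, 31, 30 days between events).
So this recurs on the 27th of each month.
November 2000: 2000-11-27.
Next: December 2000 → 2000-12-27.
January 2001: 2001-01-27.
February 2001: 2001-02-27.
Next: March 2001 → 2001-03-27.

2001-03-27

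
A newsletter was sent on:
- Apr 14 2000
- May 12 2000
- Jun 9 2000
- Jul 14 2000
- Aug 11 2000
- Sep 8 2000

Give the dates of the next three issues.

Oct 13 2000, Nov 10 2000, Dec 8 2000

Gaps: 28, 28, 35, 28, 28 days — a mix of 28 and 35. Every date is a Friday.
Each is the 2nd Friday of its month.
October 2000 — 2nd Friday is Oct 13 2000.
2nd Friday of November 2000: Nov 10 2000.
December 2000 — 2nd Friday is Dec 8 2000.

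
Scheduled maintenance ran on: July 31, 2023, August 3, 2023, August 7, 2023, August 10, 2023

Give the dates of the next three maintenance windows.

August 14, 2023; August 17, 2023; August 21, 2023

Every event lands on a Monday or Thursday (gaps cycle 3, 4, 3).
So the schedule is: every Monday and Thursday.
Next Monday: August 14, 2023.
The following Thursday is August 17, 2023.
The following Monday is August 21, 2023.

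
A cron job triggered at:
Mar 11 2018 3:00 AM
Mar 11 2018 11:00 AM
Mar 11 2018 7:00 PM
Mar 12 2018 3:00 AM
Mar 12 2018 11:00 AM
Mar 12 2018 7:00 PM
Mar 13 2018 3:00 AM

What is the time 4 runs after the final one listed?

Mar 14 2018 11:00 AM

Gaps: 8, 8, 8, 8, 8, 8 hours — each event is 8 hours after the previous one.
Mar 13 2018 3:00 AM + 8 h = Mar 13 2018 11:00 AM.
Mar 13 2018 11:00 AM + 8 h = Mar 13 2018 7:00 PM.
Mar 13 2018 7:00 PM + 8 h = Mar 14 2018 3:00 AM.
Mar 14 2018 3:00 AM + 8 h = Mar 14 2018 11:00 AM.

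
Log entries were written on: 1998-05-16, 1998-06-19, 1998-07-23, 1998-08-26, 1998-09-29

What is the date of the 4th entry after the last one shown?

Gaps between consecutive events: 34, 34, 34, 34 days — a constant 34-day interval.
1998-09-29 + 34 days = 1998-11-02.
1998-11-02 + 34 days = 1998-12-06.
1998-12-06 + 34 days = 1999-01-09.
1999-01-09 + 34 days = 1999-02-12.

1999-02-12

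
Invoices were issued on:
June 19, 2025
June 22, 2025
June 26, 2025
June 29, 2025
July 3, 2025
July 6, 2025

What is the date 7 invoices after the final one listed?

The gap pattern 3, 4, 3, 4, 3 repeats every 2 events.
These are the Thursdays and Sundays of each week.
The following Thursday is July 10, 2025.
Next Sunday: July 13, 2025.
Next Thursday: July 17, 2025.
The following Sunday is July 20, 2025.
The following Thursday is July 24, 2025.
Next Sunday: July 27, 2025.
Next Thursday: July 31, 2025.

July 31, 2025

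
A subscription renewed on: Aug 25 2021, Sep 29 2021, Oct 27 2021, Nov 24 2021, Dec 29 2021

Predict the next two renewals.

Every date is a Wednesday; gaps 35, 28, 28, 35 days.
Each is the last Wednesday of its month (at least one falls on the 29th or later, ruling out '4th Wednesday').
January 2022 ends with Wednesday Jan 26 2022.
Last Wednesday of February 2022: Feb 23 2022.

Jan 26 2022, Feb 23 2022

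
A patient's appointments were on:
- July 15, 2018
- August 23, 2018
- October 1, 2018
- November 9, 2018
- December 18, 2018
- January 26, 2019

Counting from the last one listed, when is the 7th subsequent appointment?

October 26, 2019

Gaps between consecutive events: 39, 39, 39, 39, 39 days — a constant 39-day interval.
January 26, 2019 + 39 days = March 6, 2019.
March 6, 2019 + 39 days = April 14, 2019.
April 14, 2019 + 39 days = May 23, 2019.
May 23, 2019 + 39 days = July 1, 2019.
July 1, 2019 + 39 days = August 9, 2019.
August 9, 2019 + 39 days = September 17, 2019.
September 17, 2019 + 39 days = October 26, 2019.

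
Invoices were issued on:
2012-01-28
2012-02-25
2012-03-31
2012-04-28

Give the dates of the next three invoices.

All Saturdays; the gaps (28, 35, 28) vary with month length.
This is the last Saturday of each month.
May 2012 ends with Saturday 2012-05-26.
Last Saturday of June 2012: 2012-06-30.
Last Saturday of July 2012: 2012-07-28.

2012-05-26, 2012-06-30, 2012-07-28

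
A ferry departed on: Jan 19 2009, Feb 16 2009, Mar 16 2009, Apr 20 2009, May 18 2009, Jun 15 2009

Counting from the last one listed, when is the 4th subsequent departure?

Gaps: 28, 28, 35, 28, 28 days — a mix of 28 and 35. Every date is a Monday.
Each is the 3rd Monday of its month.
3rd Monday of July 2009: Jul 20 2009.
3rd Monday of August 2009: Aug 17 2009.
3rd Monday of September 2009: Sep 21 2009.
October 2009 — 3rd Monday is Oct 19 2009.

Oct 19 2009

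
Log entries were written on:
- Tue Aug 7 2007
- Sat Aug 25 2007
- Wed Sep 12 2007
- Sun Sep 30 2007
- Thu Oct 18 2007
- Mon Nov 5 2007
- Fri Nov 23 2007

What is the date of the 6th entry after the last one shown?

Mon Mar 10 2008

The spacing is 18, 18, 18, 18, 18, 18 days — always 18 days.
Fri Nov 23 2007 + 18 days = Tue Dec 11 2007.
Tue Dec 11 2007 + 18 days = Sat Dec 29 2007.
Sat Dec 29 2007 + 18 days = Wed Jan 16 2008.
Wed Jan 16 2008 + 18 days = Sun Feb 3 2008.
Sun Feb 3 2008 + 18 days = Thu Feb 21 2008.
Thu Feb 21 2008 + 18 days = Mon Mar 10 2008.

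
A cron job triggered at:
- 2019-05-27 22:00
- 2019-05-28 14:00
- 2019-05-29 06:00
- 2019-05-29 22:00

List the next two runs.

2019-05-30 14:00, 2019-05-31 06:00

Gaps: 16, 16, 16 hours — each event is 16 hours after the previous one.
2019-05-29 22:00 + 16 h = 2019-05-30 14:00.
2019-05-30 14:00 + 16 h = 2019-05-31 06:00.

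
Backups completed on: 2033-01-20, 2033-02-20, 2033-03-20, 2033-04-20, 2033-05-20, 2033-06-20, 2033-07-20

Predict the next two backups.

2033-08-20, 2033-09-20

The day-of-month is always 20 (31, 28, 31, 30, 31, 30 days between events).
So this recurs on the 20th of each month.
August 2033: 2033-08-20.
September 2033: 2033-09-20.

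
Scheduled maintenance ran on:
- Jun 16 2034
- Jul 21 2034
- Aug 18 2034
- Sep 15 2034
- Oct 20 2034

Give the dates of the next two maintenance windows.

Nov 17 2034, Dec 15 2034

These are Fridays at 28- or 35-day spacing (35, 28, 28, 35).
The pattern: 3rd Friday of the month.
3rd Friday of November 2034: Nov 17 2034.
3rd Friday of December 2034: Dec 15 2034.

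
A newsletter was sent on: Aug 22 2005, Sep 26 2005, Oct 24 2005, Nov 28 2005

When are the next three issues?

All dates are Mondays, 35, 28, 35 days apart.
Specifically, the 4th Monday of each month.
December 2005 — 4th Monday is Dec 26 2005.
4th Monday of January 2006: Jan 23 2006.
February 2006 — 4th Monday is Feb 27 2006.

Dec 26 2005, Jan 23 2006, Feb 27 2006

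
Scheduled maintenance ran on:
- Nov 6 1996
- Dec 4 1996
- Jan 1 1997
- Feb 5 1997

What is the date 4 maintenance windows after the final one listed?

Jun 4 1997

All dates are Wednesdays, 28, 28, 35 days apart.
Specifically, the 1st Wednesday of each month.
March 1997 — 1st Wednesday is Mar 5 1997.
1st Wednesday of April 1997: Apr 2 1997.
May 1997 — 1st Wednesday is May 7 1997.
June 1997 — 1st Wednesday is Jun 4 1997.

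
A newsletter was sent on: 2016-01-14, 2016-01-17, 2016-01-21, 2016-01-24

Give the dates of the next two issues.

2016-01-28, 2016-01-31

The gap pattern 3, 4, 3 repeats every 2 events.
These are the Thursdays and Sundays of each week.
The following Thursday is 2016-01-28.
Next Sunday: 2016-01-31.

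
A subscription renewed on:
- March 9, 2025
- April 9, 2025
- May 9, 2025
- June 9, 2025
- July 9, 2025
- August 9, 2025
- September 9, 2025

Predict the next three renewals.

October 9, 2025; November 9, 2025; December 9, 2025

Each date is the 9th; the gaps (31, 30, 31, 30, 31, 31) track the month lengths.
The rule is the 9th of each month.
Next: October 2025 → October 9, 2025.
November 2025: November 9, 2025.
December 2025: December 9, 2025.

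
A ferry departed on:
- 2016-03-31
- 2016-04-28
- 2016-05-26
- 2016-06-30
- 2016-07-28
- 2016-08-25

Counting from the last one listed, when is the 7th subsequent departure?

All Thursdays; the gaps (28, 28, 35, 28, 28) vary with month length.
This is the last Thursday of each month.
Last Thursday of September 2016: 2016-09-29.
Last Thursday of October 2016: 2016-10-27.
November 2016 ends with Thursday 2016-11-24.
Last Thursday of December 2016: 2016-12-29.
January 2017 ends with Thursday 2017-01-26.
February 2017 ends with Thursday 2017-02-23.
March 2017 ends with Thursday 2017-03-30.

2017-03-30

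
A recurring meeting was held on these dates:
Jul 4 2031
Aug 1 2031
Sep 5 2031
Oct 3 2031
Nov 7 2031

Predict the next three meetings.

Gaps: 28, 35, 28, 35 days — a mix of 28 and 35. Every date is a Friday.
Each is the 1st Friday of its month.
December 2031 — 1st Friday is Dec 5 2031.
1st Friday of January 2032: Jan 2 2032.
February 2032 — 1st Friday is Feb 6 2032.

Dec 5 2031, Jan 2 2032, Feb 6 2032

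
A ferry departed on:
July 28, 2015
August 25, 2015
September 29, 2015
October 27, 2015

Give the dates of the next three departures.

November 24, 2015; December 29, 2015; January 26, 2016

These are Tuesdays with 28, 35, 28-day gaps.
Each is the final Tuesday of its month — September 29, 2015 is past the 28th, so '4th Tuesday' doesn't fit.
November 2015 ends with Tuesday November 24, 2015.
Last Tuesday of December 2015: December 29, 2015.
Last Tuesday of January 2016: January 26, 2016.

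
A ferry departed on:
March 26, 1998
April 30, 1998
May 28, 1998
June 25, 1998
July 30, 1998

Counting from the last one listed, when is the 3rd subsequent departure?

October 29, 1998

These are Thursdays with 35, 28, 28, 35-day gaps.
Each is the final Thursday of its month — April 30, 1998 is past the 28th, so '4th Thursday' doesn't fit.
August 1998 ends with Thursday August 27, 1998.
September 1998 ends with Thursday September 24, 1998.
October 1998 ends with Thursday October 29, 1998.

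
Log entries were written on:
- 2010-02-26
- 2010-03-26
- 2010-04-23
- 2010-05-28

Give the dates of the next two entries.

All dates are Fridays, 28, 28, 35 days apart.
Specifically, the 4th Friday of each month.
June 2010 — 4th Friday is 2010-06-25.
July 2010 — 4th Friday is 2010-07-23.

2010-06-25, 2010-07-23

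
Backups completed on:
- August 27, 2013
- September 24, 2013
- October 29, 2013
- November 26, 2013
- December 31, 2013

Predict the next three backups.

January 28, 2014; February 25, 2014; March 25, 2014

These are Tuesdays with 28, 35, 28, 35-day gaps.
Each is the final Tuesday of its month — October 29, 2013 is past the 28th, so '4th Tuesday' doesn't fit.
Last Tuesday of January 2014: January 28, 2014.
February 2014 ends with Tuesday February 25, 2014.
Last Tuesday of March 2014: March 25, 2014.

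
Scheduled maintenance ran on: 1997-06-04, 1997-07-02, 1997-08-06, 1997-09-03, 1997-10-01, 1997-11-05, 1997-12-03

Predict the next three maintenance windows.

All dates are Wednesdays, 28, 35, 28, 28, 35, 28 days apart.
Specifically, the 1st Wednesday of each month.
January 1998 — 1st Wednesday is 1998-01-07.
1st Wednesday of February 1998: 1998-02-04.
March 1998 — 1st Wednesday is 1998-03-04.

1998-01-07, 1998-02-04, 1998-03-04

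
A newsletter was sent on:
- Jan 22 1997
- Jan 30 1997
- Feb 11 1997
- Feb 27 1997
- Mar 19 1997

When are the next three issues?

Apr 12 1997, May 10 1997, Jun 11 1997

The spacing grows by 4 each time: 8, 12, 16, 20 days.
Next gap: 24 days. Mar 19 1997 + 24 days = Apr 12 1997.
Next gap: 28 days. Apr 12 1997 + 28 days = May 10 1997.
Next gap: 32 days. May 10 1997 + 32 days = Jun 11 1997.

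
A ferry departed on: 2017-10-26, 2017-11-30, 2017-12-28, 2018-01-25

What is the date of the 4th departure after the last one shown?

2018-05-31

These are Thursdays with 35, 28, 28-day gaps.
Each is the final Thursday of its month — 2017-11-30 is past the 28th, so '4th Thursday' doesn't fit.
February 2018 ends with Thursday 2018-02-22.
March 2018 ends with Thursday 2018-03-29.
April 2018 ends with Thursday 2018-04-26.
Last Thursday of May 2018: 2018-05-31.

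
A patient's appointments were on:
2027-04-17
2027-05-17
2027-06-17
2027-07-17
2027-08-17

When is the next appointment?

2027-09-17

Gaps: 30, 31, 30, 31 days — not constant. Every event is on the 17th of the month.
Pattern: the 17th of each month.
September 2027: 2027-09-17.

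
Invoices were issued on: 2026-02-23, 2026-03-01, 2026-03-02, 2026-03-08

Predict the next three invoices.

2026-03-09, 2026-03-15, 2026-03-16

Every event lands on a Monday or Sunday (gaps cycle 6, 1, 6).
So the schedule is: every Monday and Sunday.
The following Monday is 2026-03-09.
The following Sunday is 2026-03-15.
Next Monday: 2026-03-16.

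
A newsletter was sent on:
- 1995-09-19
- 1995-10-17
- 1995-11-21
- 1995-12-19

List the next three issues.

All dates are Tuesdays, 28, 35, 28 days apart.
Specifically, the 3rd Tuesday of each month.
3rd Tuesday of January 1996: 1996-01-16.
February 1996 — 3rd Tuesday is 1996-02-20.
March 1996 — 3rd Tuesday is 1996-03-19.

1996-01-16, 1996-02-20, 1996-03-19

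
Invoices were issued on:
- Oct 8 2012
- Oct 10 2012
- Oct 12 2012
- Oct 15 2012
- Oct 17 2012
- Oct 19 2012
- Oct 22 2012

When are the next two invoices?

Oct 24 2012, Oct 26 2012

Every event lands on a Monday or Wednesday or Friday (gaps cycle 2, 2, 3, 2, 2, 3).
So the schedule is: every Monday, Wednesday and Friday.
The following Wednesday is Oct 24 2012.
Next Friday: Oct 26 2012.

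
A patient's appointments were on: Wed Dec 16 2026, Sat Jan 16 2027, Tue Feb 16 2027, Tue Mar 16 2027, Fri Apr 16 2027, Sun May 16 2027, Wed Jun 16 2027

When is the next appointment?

Gaps: 31, 31, 28, 31, 30, 31 days — not constant. Every event is on the 16th of the month.
Pattern: the 16th of each month.
July 2027: Fri Jul 16 2027.

Fri Jul 16 2027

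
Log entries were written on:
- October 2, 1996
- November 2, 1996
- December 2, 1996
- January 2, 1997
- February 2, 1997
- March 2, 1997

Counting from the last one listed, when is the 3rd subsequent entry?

Each date is the 2nd; the gaps (31, 30, 31, 31, 28) track the month lengths.
The rule is the 2nd of each month.
Next: April 1997 → April 2, 1997.
May 1997: May 2, 1997.
Next: June 1997 → June 2, 1997.

June 2, 1997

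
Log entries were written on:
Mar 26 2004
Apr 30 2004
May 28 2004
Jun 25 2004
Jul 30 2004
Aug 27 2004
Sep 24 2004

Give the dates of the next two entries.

Oct 29 2004, Nov 26 2004

Every date is a Friday; gaps 35, 28, 28, 35, 28, 28 days.
Each is the last Friday of its month (at least one falls on the 29th or later, ruling out '4th Friday').
October 2004 ends with Friday Oct 29 2004.
November 2004 ends with Friday Nov 26 2004.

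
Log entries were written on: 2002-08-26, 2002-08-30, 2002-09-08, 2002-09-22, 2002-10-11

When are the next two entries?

2002-11-04, 2002-12-03

Gaps: 4, 9, 14, 19 days — each gap is 5 larger than the previous one.
Next gap: 24 days. 2002-10-11 + 24 days = 2002-11-04.
Next gap: 29 days. 2002-11-04 + 29 days = 2002-12-03.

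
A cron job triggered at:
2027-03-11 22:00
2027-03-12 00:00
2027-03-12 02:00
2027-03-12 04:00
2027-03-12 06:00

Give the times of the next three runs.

2027-03-12 08:00, 2027-03-12 10:00, 2027-03-12 12:00

The interval is a steady 2 hours (2, 2, 2, 2).
2027-03-12 06:00 + 2 h = 2027-03-12 08:00.
2027-03-12 08:00 + 2 h = 2027-03-12 10:00.
2027-03-12 10:00 + 2 h = 2027-03-12 12:00.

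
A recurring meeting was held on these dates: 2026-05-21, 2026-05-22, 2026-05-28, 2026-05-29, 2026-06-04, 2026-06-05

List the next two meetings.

The gap pattern 1, 6, 1, 6, 1 repeats every 2 events.
These are the Thursdays and Fridays of each week.
The following Thursday is 2026-06-11.
Next Friday: 2026-06-12.

2026-06-11, 2026-06-12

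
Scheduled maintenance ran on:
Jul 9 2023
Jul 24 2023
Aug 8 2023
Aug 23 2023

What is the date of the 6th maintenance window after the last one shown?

Gaps between consecutive events: 15, 15, 15 days — a constant 15-day interval.
Aug 23 2023 + 15 days = Sep 7 2023.
Sep 7 2023 + 15 days = Sep 22 2023.
Sep 22 2023 + 15 days = Oct 7 2023.
Oct 7 2023 + 15 days = Oct 22 2023.
Oct 22 2023 + 15 days = Nov 6 2023.
Nov 6 2023 + 15 days = Nov 21 2023.

Nov 21 2023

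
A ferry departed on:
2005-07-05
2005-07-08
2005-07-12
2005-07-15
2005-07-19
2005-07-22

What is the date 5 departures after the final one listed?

Every event lands on a Tuesday or Friday (gaps cycle 3, 4, 3, 4, 3).
So the schedule is: every Tuesday and Friday.
Next Tuesday: 2005-07-26.
The following Friday is 2005-07-29.
The following Tuesday is 2005-08-02.
Next Friday: 2005-08-05.
Next Tuesday: 2005-08-09.

2005-08-09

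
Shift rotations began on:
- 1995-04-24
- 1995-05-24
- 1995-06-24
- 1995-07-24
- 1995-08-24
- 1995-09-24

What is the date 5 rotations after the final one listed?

1996-02-24

Each date is the 24th; the gaps (30, 31, 30, 31, 31) track the month lengths.
The rule is the 24th of each month.
Next: October 1995 → 1995-10-24.
Next: November 1995 → 1995-11-24.
December 1995: 1995-12-24.
January 1996: 1996-01-24.
Next: February 1996 → 1996-02-24.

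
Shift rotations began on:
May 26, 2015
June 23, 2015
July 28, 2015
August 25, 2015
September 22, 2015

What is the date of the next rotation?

These are Tuesdays at 28- or 35-day spacing (28, 35, 28, 28).
The pattern: 4th Tuesday of the month.
October 2015 — 4th Tuesday is October 27, 2015.

October 27, 2015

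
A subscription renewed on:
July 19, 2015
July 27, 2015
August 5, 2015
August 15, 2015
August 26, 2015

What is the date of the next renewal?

September 7, 2015

Intervals are 8, 9, 10, 11 days — an arithmetic progression with common difference 1.
Next gap: 12 days. August 26, 2015 + 12 days = September 7, 2015.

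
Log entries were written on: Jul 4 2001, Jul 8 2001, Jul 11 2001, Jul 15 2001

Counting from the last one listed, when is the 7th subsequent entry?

The gap pattern 4, 3, 4 repeats every 2 events.
These are the Wednesdays and Sundays of each week.
The following Wednesday is Jul 18 2001.
The following Sunday is Jul 22 2001.
The following Wednesday is Jul 25 2001.
Next Sunday: Jul 29 2001.
The following Wednesday is Aug 1 2001.
Next Sunday: Aug 5 2001.
The following Wednesday is Aug 8 2001.

Aug 8 2001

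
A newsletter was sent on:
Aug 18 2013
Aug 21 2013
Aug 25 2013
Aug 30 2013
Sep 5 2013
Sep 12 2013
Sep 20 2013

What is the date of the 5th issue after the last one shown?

Gaps: 3, 4, 5, 6, 7, 8 days — each gap is 1 larger than the previous one.
Next gap: 9 days. Sep 20 2013 + 9 days = Sep 29 2013.
Next gap: 10 days. Sep 29 2013 + 10 days = Oct 9 2013.
Next gap: 11 days. Oct 9 2013 + 11 days = Oct 20 2013.
Next gap: 12 days. Oct 20 2013 + 12 days = Nov 1 2013.
Next gap: 13 days. Nov 1 2013 + 13 days = Nov 14 2013.

Nov 14 2013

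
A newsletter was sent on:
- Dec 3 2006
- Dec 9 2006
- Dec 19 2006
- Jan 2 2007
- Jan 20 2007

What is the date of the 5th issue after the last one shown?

The spacing grows by 4 each time: 6, 10, 14, 18 days.
Next gap: 22 days. Jan 20 2007 + 22 days = Feb 11 2007.
Next gap: 26 days. Feb 11 2007 + 26 days = Mar 9 2007.
Next gap: 30 days. Mar 9 2007 + 30 days = Apr 8 2007.
Next gap: 34 days. Apr 8 2007 + 34 days = May 12 2007.
Next gap: 38 days. May 12 2007 + 38 days = Jun 19 2007.

Jun 19 2007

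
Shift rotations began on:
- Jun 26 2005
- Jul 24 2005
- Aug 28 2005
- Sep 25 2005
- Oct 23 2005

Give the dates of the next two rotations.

Gaps: 28, 35, 28, 28 days — a mix of 28 and 35. Every date is a Sunday.
Each is the 4th Sunday of its month.
November 2005 — 4th Sunday is Nov 27 2005.
4th Sunday of December 2005: Dec 25 2005.

Nov 27 2005, Dec 25 2005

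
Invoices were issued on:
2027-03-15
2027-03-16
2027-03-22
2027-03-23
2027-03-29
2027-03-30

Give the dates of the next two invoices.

Every event lands on a Monday or Tuesday (gaps cycle 1, 6, 1, 6, 1).
So the schedule is: every Monday and Tuesday.
Next Monday: 2027-04-05.
Next Tuesday: 2027-04-06.

2027-04-05, 2027-04-06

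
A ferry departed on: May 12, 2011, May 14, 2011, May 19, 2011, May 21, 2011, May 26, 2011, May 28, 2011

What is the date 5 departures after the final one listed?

June 16, 2011

Gaps: 2, 5, 2, 5, 2 days — not constant, but cyclic with period 2.
The events fall on every Thursday and Saturday.
Next Thursday: June 2, 2011.
Next Saturday: June 4, 2011.
The following Thursday is June 9, 2011.
Next Saturday: June 11, 2011.
The following Thursday is June 16, 2011.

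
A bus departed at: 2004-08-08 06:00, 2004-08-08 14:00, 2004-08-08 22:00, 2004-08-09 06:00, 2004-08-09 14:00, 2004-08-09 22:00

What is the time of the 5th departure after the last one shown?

The interval is a steady 8 hours (8, 8, 8, 8, 8).
2004-08-09 22:00 + 8 h = 2004-08-10 06:00.
2004-08-10 06:00 + 8 h = 2004-08-10 14:00.
2004-08-10 14:00 + 8 h = 2004-08-10 22:00.
2004-08-10 22:00 + 8 h = 2004-08-11 06:00.
2004-08-11 06:00 + 8 h = 2004-08-11 14:00.

2004-08-11 14:00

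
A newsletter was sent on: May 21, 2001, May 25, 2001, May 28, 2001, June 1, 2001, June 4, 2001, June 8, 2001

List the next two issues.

The gap pattern 4, 3, 4, 3, 4 repeats every 2 events.
These are the Mondays and Fridays of each week.
The following Monday is June 11, 2001.
The following Friday is June 15, 2001.

June 11, 2001; June 15, 2001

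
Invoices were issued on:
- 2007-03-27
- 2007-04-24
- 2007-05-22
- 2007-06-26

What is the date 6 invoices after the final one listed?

These are Tuesdays at 28- or 35-day spacing (28, 28, 35).
The pattern: 4th Tuesday of the month.
4th Tuesday of July 2007: 2007-07-24.
August 2007 — 4th Tuesday is 2007-08-28.
4th Tuesday of September 2007: 2007-09-25.
4th Tuesday of October 2007: 2007-10-23.
November 2007 — 4th Tuesday is 2007-11-27.
December 2007 — 4th Tuesday is 2007-12-25.

2007-12-25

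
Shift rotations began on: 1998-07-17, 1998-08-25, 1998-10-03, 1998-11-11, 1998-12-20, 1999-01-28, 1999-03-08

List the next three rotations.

Gaps between consecutive events: 39, 39, 39, 39, 39, 39 days — a constant 39-day interval.
1999-03-08 + 39 days = 1999-04-16.
1999-04-16 + 39 days = 1999-05-25.
1999-05-25 + 39 days = 1999-07-03.

1999-04-16, 1999-05-25, 1999-07-03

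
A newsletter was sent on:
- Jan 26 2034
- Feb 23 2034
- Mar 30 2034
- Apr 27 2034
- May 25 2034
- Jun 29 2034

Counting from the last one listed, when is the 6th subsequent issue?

These are Thursdays with 28, 35, 28, 28, 35-day gaps.
Each is the final Thursday of its month — Mar 30 2034 is past the 28th, so '4th Thursday' doesn't fit.
July 2034 ends with Thursday Jul 27 2034.
Last Thursday of August 2034: Aug 31 2034.
Last Thursday of September 2034: Sep 28 2034.
October 2034 ends with Thursday Oct 26 2034.
Last Thursday of November 2034: Nov 30 2034.
December 2034 ends with Thursday Dec 28 2034.

Dec 28 2034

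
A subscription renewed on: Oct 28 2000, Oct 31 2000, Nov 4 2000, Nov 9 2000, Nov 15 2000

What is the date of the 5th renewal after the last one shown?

Gaps: 3, 4, 5, 6 days — each gap is 1 larger than the previous one.
Next gap: 7 days. Nov 15 2000 + 7 days = Nov 22 2000.
Next gap: 8 days. Nov 22 2000 + 8 days = Nov 30 2000.
Next gap: 9 days. Nov 30 2000 + 9 days = Dec 9 2000.
Next gap: 10 days. Dec 9 2000 + 10 days = Dec 19 2000.
Next gap: 11 days. Dec 19 2000 + 11 days = Dec 30 2000.

Dec 30 2000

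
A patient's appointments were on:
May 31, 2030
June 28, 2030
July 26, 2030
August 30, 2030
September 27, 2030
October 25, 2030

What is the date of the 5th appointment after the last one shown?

March 28, 2031

These are Fridays with 28, 28, 35, 28, 28-day gaps.
Each is the final Friday of its month — May 31, 2030 is past the 28th, so '4th Friday' doesn't fit.
Last Friday of November 2030: November 29, 2030.
Last Friday of December 2030: December 27, 2030.
January 2031 ends with Friday January 31, 2031.
February 2031 ends with Friday February 28, 2031.
Last Friday of March 2031: March 28, 2031.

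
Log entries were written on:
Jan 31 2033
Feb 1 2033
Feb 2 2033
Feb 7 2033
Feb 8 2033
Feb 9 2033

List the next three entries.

Feb 14 2033, Feb 15 2033, Feb 16 2033

Every event lands on a Monday or Tuesday or Wednesday (gaps cycle 1, 1, 5, 1, 1).
So the schedule is: every Monday, Tuesday and Wednesday.
Next Monday: Feb 14 2033.
The following Tuesday is Feb 15 2033.
The following Wednesday is Feb 16 2033.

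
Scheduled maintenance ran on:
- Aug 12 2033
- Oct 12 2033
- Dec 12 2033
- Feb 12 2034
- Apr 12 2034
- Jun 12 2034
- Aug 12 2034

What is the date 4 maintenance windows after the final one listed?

Apr 12 2035

The day-of-month is always 12 (61, 61, 62, 59, 61, 61 days between events).
So this recurs on the 12th of every 2 months.
October 2034: Oct 12 2034.
December 2034: Dec 12 2034.
February 2035: Feb 12 2035.
Next: April 2035 → Apr 12 2035.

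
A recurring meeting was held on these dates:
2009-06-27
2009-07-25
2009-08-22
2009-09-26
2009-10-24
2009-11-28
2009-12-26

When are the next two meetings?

All dates are Saturdays, 28, 28, 35, 28, 35, 28 days apart.
Specifically, the 4th Saturday of each month.
4th Saturday of January 2010: 2010-01-23.
February 2010 — 4th Saturday is 2010-02-27.

2010-01-23, 2010-02-27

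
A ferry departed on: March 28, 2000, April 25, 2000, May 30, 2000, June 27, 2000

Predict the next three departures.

July 25, 2000; August 29, 2000; September 26, 2000

Every date is a Tuesday; gaps 28, 35, 28 days.
Each is the last Tuesday of its month (at least one falls on the 29th or later, ruling out '4th Tuesday').
Last Tuesday of July 2000: July 25, 2000.
Last Tuesday of August 2000: August 29, 2000.
Last Tuesday of September 2000: September 26, 2000.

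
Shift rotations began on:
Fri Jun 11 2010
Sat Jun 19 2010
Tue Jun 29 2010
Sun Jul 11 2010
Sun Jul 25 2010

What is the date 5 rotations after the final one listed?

Tue Nov 2 2010

Intervals are 8, 10, 12, 14 days — an arithmetic progression with common difference 2.
Next gap: 16 days. Sun Jul 25 2010 + 16 days = Tue Aug 10 2010.
Next gap: 18 days. Tue Aug 10 2010 + 18 days = Sat Aug 28 2010.
Next gap: 20 days. Sat Aug 28 2010 + 20 days = Fri Sep 17 2010.
Next gap: 22 days. Fri Sep 17 2010 + 22 days = Sat Oct 9 2010.
Next gap: 24 days. Sat Oct 9 2010 + 24 days = Tue Nov 2 2010.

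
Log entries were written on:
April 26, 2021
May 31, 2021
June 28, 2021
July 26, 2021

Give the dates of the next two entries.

Every date is a Monday; gaps 35, 28, 28 days.
Each is the last Monday of its month (at least one falls on the 29th or later, ruling out '4th Monday').
August 2021 ends with Monday August 30, 2021.
Last Monday of September 2021: September 27, 2021.

August 30, 2021; September 27, 2021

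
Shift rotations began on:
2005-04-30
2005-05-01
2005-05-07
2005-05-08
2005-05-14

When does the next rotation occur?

2005-05-15

Every event lands on a Saturday or Sunday (gaps cycle 1, 6, 1, 6).
So the schedule is: every Saturday and Sunday.
The following Sunday is 2005-05-15.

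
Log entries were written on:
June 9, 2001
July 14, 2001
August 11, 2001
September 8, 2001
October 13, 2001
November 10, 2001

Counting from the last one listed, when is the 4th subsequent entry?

March 9, 2002

These are Saturdays at 28- or 35-day spacing (35, 28, 28, 35, 28).
The pattern: 2nd Saturday of the month.
2nd Saturday of December 2001: December 8, 2001.
January 2002 — 2nd Saturday is January 12, 2002.
February 2002 — 2nd Saturday is February 9, 2002.
March 2002 — 2nd Saturday is March 9, 2002.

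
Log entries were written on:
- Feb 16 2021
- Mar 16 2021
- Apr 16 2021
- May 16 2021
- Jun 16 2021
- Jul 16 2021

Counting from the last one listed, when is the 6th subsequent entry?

Each date is the 16th; the gaps (28, 31, 30, 31, 30) track the month lengths.
The rule is the 16th of each month.
August 2021: Aug 16 2021.
September 2021: Sep 16 2021.
Next: October 2021 → Oct 16 2021.
November 2021: Nov 16 2021.
Next: December 2021 → Dec 16 2021.
Next: January 2022 → Jan 16 2022.

Jan 16 2022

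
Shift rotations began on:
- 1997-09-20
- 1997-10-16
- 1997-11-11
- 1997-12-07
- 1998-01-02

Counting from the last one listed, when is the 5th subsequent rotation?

1998-05-12

Gaps between consecutive events: 26, 26, 26, 26 days — a constant 26-day interval.
1998-01-02 + 26 days = 1998-01-28.
1998-01-28 + 26 days = 1998-02-23.
1998-02-23 + 26 days = 1998-03-21.
1998-03-21 + 26 days = 1998-04-16.
1998-04-16 + 26 days = 1998-05-12.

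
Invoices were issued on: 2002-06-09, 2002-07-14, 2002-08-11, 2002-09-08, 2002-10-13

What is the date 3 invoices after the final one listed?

2003-01-12

All dates are Sundays, 35, 28, 28, 35 days apart.
Specifically, the 2nd Sunday of each month.
2nd Sunday of November 2002: 2002-11-10.
2nd Sunday of December 2002: 2002-12-08.
January 2003 — 2nd Sunday is 2003-01-12.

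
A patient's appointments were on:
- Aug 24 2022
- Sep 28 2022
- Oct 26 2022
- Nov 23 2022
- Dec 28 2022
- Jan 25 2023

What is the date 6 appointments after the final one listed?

Gaps: 35, 28, 28, 35, 28 days — a mix of 28 and 35. Every date is a Wednesday.
Each is the 4th Wednesday of its month.
4th Wednesday of February 2023: Feb 22 2023.
March 2023 — 4th Wednesday is Mar 22 2023.
April 2023 — 4th Wednesday is Apr 26 2023.
4th Wednesday of May 2023: May 24 2023.
4th Wednesday of June 2023: Jun 28 2023.
July 2023 — 4th Wednesday is Jul 26 2023.

Jul 26 2023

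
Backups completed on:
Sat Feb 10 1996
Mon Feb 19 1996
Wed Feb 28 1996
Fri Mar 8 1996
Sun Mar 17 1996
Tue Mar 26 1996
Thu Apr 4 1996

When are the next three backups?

Sat Apr 13 1996, Mon Apr 22 1996, Wed May 1 1996

Gaps between consecutive events: 9, 9, 9, 9, 9, 9 days — a constant 9-day interval.
Thu Apr 4 1996 + 9 days = Sat Apr 13 1996.
Sat Apr 13 1996 + 9 days = Mon Apr 22 1996.
Mon Apr 22 1996 + 9 days = Wed May 1 1996.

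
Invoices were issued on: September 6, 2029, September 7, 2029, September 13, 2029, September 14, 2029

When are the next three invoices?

Every event lands on a Thursday or Friday (gaps cycle 1, 6, 1).
So the schedule is: every Thursday and Friday.
Next Thursday: September 20, 2029.
Next Friday: September 21, 2029.
Next Thursday: September 27, 2029.

September 20, 2029; September 21, 2029; September 27, 2029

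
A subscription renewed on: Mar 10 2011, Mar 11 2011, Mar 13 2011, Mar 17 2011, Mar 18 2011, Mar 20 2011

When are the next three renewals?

Mar 24 2011, Mar 25 2011, Mar 27 2011

Gaps: 1, 2, 4, 1, 2 days — not constant, but cyclic with period 3.
The events fall on every Thursday, Friday and Sunday.
The following Thursday is Mar 24 2011.
Next Friday: Mar 25 2011.
Next Sunday: Mar 27 2011.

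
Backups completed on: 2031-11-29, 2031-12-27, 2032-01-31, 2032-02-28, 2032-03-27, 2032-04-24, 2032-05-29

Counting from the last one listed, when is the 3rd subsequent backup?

2032-08-28

Every date is a Saturday; gaps 28, 35, 28, 28, 28, 35 days.
Each is the last Saturday of its month (at least one falls on the 29th or later, ruling out '4th Saturday').
June 2032 ends with Saturday 2032-06-26.
Last Saturday of July 2032: 2032-07-31.
August 2032 ends with Saturday 2032-08-28.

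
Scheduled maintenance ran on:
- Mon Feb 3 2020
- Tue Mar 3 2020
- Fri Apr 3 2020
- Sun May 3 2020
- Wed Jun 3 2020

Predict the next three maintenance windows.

Fri Jul 3 2020, Mon Aug 3 2020, Thu Sep 3 2020

Gaps: 29, 31, 30, 31 days — not constant. Every event is on the 3rd of the month.
Pattern: the 3rd of each month.
Next: July 2020 → Fri Jul 3 2020.
August 2020: Mon Aug 3 2020.
September 2020: Thu Sep 3 2020.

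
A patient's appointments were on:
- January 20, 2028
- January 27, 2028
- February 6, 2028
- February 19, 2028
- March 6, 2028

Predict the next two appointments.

March 25, 2028; April 16, 2028

Intervals are 7, 10, 13, 16 days — an arithmetic progression with common difference 3.
Next gap: 19 days. March 6, 2028 + 19 days = March 25, 2028.
Next gap: 22 days. March 25, 2028 + 22 days = April 16, 2028.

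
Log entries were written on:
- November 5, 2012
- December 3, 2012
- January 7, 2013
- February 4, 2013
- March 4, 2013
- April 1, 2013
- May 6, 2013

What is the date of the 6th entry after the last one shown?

Gaps: 28, 35, 28, 28, 28, 35 days — a mix of 28 and 35. Every date is a Monday.
Each is the 1st Monday of its month.
1st Monday of June 2013: June 3, 2013.
July 2013 — 1st Monday is July 1, 2013.
August 2013 — 1st Monday is August 5, 2013.
September 2013 — 1st Monday is September 2, 2013.
1st Monday of October 2013: October 7, 2013.
1st Monday of November 2013: November 4, 2013.

November 4, 2013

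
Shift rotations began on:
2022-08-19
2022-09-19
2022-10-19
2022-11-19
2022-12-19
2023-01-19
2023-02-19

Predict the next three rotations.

2023-03-19, 2023-04-19, 2023-05-19

The day-of-month is always 19 (31, 30, 31, 30, 31, 31 days between events).
So this recurs on the 19th of each month.
March 2023: 2023-03-19.
Next: April 2023 → 2023-04-19.
Next: May 2023 → 2023-05-19.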